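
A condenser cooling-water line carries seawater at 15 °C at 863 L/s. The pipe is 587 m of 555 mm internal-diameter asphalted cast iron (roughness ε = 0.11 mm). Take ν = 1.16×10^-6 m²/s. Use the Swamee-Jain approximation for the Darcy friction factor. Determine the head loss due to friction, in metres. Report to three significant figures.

V = 4Q/(πD²) = 4·0.863/(π·0.555²) = 3.567 m/s
Re = VD/ν = 3.567·0.555/1.16×10^-6 = 1.71×10^6 → turbulent
ε/D = 0.11/555 = 1.98×10^-4
Swamee-Jain: f = 0.01438
h_f = f(L/D)V²/(2g) = 0.01438·(587/0.555)·3.567²/(2·9.81) = 9.865 m

h_f ≈ 9.86 m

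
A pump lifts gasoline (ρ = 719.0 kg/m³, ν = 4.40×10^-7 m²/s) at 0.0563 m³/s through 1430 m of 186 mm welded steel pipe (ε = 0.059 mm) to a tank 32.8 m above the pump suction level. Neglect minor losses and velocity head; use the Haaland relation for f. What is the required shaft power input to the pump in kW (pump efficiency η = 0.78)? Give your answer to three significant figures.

P_shaft ≈ 30.3 kW

V = 4Q/(πD²) = 2.072 m/s; Re = 8.76×10^5; ε/D = 3.17×10^-4; f = 0.01584
h_f = f(L/D)V²/2g = 26.64 m
Total head H = z + h_f = 32.8 + 26.64 = 59.44 m
P_hyd = ρgQH = 719.0·9.81·0.0563·59.44 = 23.60 kW
P_shaft = P_hyd/η = 23.60/0.78 = 30.26 kW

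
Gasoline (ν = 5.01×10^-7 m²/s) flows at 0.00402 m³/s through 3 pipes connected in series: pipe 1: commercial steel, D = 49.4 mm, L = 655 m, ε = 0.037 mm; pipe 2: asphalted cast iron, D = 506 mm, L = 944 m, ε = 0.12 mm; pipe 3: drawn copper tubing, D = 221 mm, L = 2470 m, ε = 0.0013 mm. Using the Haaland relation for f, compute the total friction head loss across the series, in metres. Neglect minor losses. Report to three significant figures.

H ≈ 59.0 m

Pipe 1: V = 2.097 m/s, Re = 2.07×10^5, ε/D = 7.49×10^-4, f = 0.01980, h_1 = f(L/D)V²/2g = 58.88 m
Pipe 2: V = 0.01999 m/s, Re = 2.02×10^4, ε/D = 2.37×10^-4, f = 0.02610, h_2 = f(L/D)V²/2g = 9.917×10^-4 m
Pipe 3: V = 0.1048 m/s, Re = 4.62×10^4, ε/D = 5.88×10^-6, f = 0.02110, h_3 = f(L/D)V²/2g = 0.1320 m
Series → Q common, losses add: H = Σh = 59.01 m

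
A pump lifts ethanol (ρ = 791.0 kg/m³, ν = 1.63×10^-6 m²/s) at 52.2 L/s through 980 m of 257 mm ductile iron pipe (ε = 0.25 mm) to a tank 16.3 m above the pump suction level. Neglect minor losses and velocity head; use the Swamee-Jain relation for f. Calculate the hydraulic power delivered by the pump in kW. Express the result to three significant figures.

P_hyd ≈ 8.31 kW

V = 4Q/(πD²) = 1.006 m/s; Re = 1.59×10^5; ε/D = 9.73×10^-4; f = 0.02141
h_f = f(L/D)V²/2g = 4.213 m
Total head H = z + h_f = 16.3 + 4.213 = 20.51 m
P_hyd = ρgQH = 791.0·9.81·0.0522·20.51 = 8.309 kW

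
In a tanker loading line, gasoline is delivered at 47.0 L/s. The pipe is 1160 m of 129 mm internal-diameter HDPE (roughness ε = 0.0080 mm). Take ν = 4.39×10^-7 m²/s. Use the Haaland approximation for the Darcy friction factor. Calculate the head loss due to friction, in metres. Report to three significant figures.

V = 4Q/(πD²) = 4·0.0470/(π·0.129²) = 3.596 m/s
Re = VD/ν = 3.596·0.129/4.39×10^-7 = 1.06×10^6 → turbulent
ε/D = 0.0080/129 = 6.20×10^-5
Haaland: f = 0.01266
h_f = f(L/D)V²/(2g) = 0.01266·(1160/0.129)·3.596²/(2·9.81) = 75.01 m

h_f ≈ 75.0 m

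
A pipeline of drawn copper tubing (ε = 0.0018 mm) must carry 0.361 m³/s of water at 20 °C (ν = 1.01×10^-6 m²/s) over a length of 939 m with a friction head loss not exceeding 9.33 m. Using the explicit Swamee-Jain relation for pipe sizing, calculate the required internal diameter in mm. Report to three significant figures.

Swamee-Jain (Type III): D = 0.66·[ε^1.25·(LQ²/(gh_f))^4.75 + ν·Q^9.4·(L/(gh_f))^5.2]^0.04
LQ²/(gh_f) = 1.337; L/(gh_f) = 10.26
Term 1 = ε^1.25·(…)^4.75 = 2.62×10^-7; Term 2 = ν·Q^9.4·(…)^5.2 = 1.27×10^-5
D = 0.66·(2.62×10^-7 + 1.27×10^-5)^0.04 = 0.4207 m = 421 mm
Check: V = 2.60 m/s, Re = 1.08×10^6, f = 0.01157, h_f = 8.87 m ≈ 9.33 m ✓

D ≈ 421 mm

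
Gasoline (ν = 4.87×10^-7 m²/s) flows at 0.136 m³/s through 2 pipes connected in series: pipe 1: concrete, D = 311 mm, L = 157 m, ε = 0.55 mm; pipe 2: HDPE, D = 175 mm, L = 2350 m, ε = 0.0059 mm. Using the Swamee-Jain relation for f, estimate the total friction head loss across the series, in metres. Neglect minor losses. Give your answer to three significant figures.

Pipe 1: V = 1.790 m/s, Re = 1.14×10^6, ε/D = 0.00177, f = 0.02292, h_1 = f(L/D)V²/2g = 1.890 m
Pipe 2: V = 5.654 m/s, Re = 2.03×10^6, ε/D = 3.37×10^-5, f = 0.01144, h_2 = f(L/D)V²/2g = 250.4 m
Series → Q common, losses add: H = Σh = 252.3 m

H ≈ 252 m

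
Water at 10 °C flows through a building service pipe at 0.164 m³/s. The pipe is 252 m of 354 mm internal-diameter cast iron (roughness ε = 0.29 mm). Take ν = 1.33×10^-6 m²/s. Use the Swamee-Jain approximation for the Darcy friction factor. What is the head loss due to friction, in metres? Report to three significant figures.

V = 4Q/(πD²) = 4·0.164/(π·0.354²) = 1.666 m/s
Re = VD/ν = 1.666·0.354/1.33×10^-6 = 4.44×10^5 → turbulent
ε/D = 0.29/354 = 8.19×10^-4
Swamee-Jain: f = 0.01961
h_f = f(L/D)V²/(2g) = 0.01961·(252/0.354)·1.666²/(2·9.81) = 1.976 m

h_f ≈ 1.98 m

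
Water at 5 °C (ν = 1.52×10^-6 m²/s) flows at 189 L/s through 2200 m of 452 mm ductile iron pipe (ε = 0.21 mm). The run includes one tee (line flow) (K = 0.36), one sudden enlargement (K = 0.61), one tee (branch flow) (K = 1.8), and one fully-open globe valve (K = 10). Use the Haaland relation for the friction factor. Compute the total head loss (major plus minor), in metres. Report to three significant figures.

H_L ≈ 6.99 m

V = 4Q/(πD²) = 1.178 m/s; V²/2g = 0.07071 m
Re = 3.50×10^5, ε/D = 4.65×10^-4 → f = 0.01769 (Haaland)
Major: h_f = f(L/D)·V²/2g = 0.01769·4867·0.07071 = 6.087 m
Minor: ΣK = 12.8; h_m = ΣK·V²/2g = 0.9030 m
Total H_L = 6.087 + 0.9030 = 6.990 m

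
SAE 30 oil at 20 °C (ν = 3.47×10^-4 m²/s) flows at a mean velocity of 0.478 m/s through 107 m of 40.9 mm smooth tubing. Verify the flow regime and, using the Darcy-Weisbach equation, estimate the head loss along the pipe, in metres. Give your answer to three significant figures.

Re = VD/ν = 0.478·0.04090/3.47×10^-4 = 56.3 → laminar (Re < 2300)
f = 64/Re = 1.136
h_f = f(L/D)V²/(2g) = 1.136·(107/0.04090)·0.478²/(2·9.81) = 34.61 m

h_f ≈ 34.6 m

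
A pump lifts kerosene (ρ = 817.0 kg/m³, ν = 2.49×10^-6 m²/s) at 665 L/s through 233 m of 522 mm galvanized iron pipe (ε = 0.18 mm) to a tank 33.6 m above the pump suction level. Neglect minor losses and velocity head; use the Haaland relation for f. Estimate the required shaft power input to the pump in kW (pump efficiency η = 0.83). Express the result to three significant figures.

P_shaft ≈ 239 kW

V = 4Q/(πD²) = 3.107 m/s; Re = 6.51×10^5; ε/D = 3.45×10^-4; f = 0.01627
h_f = f(L/D)V²/2g = 3.575 m
Total head H = z + h_f = 33.6 + 3.575 = 37.17 m
P_hyd = ρgQH = 817.0·9.81·0.665·37.17 = 198.1 kW
P_shaft = P_hyd/η = 198.1/0.83 = 238.7 kW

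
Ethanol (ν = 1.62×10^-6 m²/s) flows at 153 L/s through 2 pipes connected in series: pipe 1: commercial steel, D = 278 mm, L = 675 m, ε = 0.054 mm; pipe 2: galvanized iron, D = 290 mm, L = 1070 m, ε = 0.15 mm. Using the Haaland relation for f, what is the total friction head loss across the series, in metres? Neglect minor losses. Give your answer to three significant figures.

Pipe 1: V = 2.521 m/s, Re = 4.33×10^5, ε/D = 1.94×10^-4, f = 0.01543, h_1 = f(L/D)V²/2g = 12.13 m
Pipe 2: V = 2.316 m/s, Re = 4.15×10^5, ε/D = 5.17×10^-4, f = 0.01784, h_2 = f(L/D)V²/2g = 18.00 m
Series → Q common, losses add: H = Σh = 30.14 m

H ≈ 30.1 m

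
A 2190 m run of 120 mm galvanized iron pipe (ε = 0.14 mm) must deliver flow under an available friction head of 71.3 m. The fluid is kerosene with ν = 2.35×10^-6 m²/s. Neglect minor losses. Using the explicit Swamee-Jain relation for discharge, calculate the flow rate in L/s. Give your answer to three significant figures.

Q ≈ 20.7 L/s

Swamee-Jain (Type II): Q = -0.965·√(gD⁵h_f/L)·ln[ε/(3.7D) + √(3.17ν²L/(gD³h_f))]
√(gD⁵h_f/L) = √(9.81·0.120⁵·71.3/2190) = 0.002819
ε/(3.7D) = 3.15×10^-4; √(3.17ν²L/(gD³h_f)) = 1.78×10^-4
Q = -0.965·0.002819·ln(4.934×10^-4) = 0.02071 m³/s
Check: V = 1.83 m/s, Re = 9.35×10^4, f = 0.02304, h_f = 71.9 m ≈ 71.3 m ✓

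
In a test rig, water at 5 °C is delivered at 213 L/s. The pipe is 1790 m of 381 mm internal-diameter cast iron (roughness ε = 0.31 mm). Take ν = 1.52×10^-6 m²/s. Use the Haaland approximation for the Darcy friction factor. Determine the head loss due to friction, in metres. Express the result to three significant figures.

V = 4Q/(πD²) = 4·0.213/(π·0.381²) = 1.868 m/s
Re = VD/ν = 1.868·0.381/1.52×10^-6 = 4.68×10^5 → turbulent
ε/D = 0.31/381 = 8.14×10^-4
Haaland: f = 0.01937
h_f = f(L/D)V²/(2g) = 0.01937·(1790/0.381)·1.868²/(2·9.81) = 16.19 m

h_f ≈ 16.2 m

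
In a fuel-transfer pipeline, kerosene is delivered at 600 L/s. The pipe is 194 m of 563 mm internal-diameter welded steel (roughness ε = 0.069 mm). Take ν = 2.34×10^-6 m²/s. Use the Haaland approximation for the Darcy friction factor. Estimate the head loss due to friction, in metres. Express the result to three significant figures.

V = 4Q/(πD²) = 4·0.600/(π·0.563²) = 2.410 m/s
Re = VD/ν = 2.410·0.563/2.34×10^-6 = 5.80×10^5 → turbulent
ε/D = 0.069/563 = 1.23×10^-4
Haaland: f = 0.01429
h_f = f(L/D)V²/(2g) = 0.01429·(194/0.563)·2.410²/(2·9.81) = 1.458 m

h_f ≈ 1.46 m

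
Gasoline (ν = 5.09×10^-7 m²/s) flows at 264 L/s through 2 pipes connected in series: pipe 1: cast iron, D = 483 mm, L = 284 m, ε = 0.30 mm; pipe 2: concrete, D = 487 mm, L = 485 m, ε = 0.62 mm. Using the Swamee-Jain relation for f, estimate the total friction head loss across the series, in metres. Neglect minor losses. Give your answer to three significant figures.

Pipe 1: V = 1.441 m/s, Re = 1.37×10^6, ε/D = 6.21×10^-4, f = 0.01794, h_1 = f(L/D)V²/2g = 1.116 m
Pipe 2: V = 1.417 m/s, Re = 1.36×10^6, ε/D = 0.00127, f = 0.02110, h_2 = f(L/D)V²/2g = 2.152 m
Series → Q common, losses add: H = Σh = 3.268 m

H ≈ 3.27 m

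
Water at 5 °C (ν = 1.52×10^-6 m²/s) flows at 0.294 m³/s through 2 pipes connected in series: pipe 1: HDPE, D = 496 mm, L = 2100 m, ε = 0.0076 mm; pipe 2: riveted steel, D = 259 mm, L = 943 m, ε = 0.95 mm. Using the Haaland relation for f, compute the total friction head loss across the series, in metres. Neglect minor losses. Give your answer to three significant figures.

Pipe 1: V = 1.522 m/s, Re = 4.97×10^5, ε/D = 1.53×10^-5, f = 0.01326, h_1 = f(L/D)V²/2g = 6.623 m
Pipe 2: V = 5.580 m/s, Re = 9.51×10^5, ε/D = 0.00367, f = 0.02788, h_2 = f(L/D)V²/2g = 161.1 m
Series → Q common, losses add: H = Σh = 167.7 m

H ≈ 168 m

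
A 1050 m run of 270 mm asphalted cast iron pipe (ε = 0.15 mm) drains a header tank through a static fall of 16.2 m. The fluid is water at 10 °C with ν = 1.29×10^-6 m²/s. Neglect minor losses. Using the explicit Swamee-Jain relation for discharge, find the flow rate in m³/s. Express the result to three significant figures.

Q ≈ 0.122 m³/s

Swamee-Jain (Type II): Q = -0.965·√(gD⁵h_f/L)·ln[ε/(3.7D) + √(3.17ν²L/(gD³h_f))]
√(gD⁵h_f/L) = √(9.81·0.270⁵·16.2/1050) = 0.01474
ε/(3.7D) = 1.50×10^-4; √(3.17ν²L/(gD³h_f)) = 4.21×10^-5
Q = -0.965·0.01474·ln(1.922×10^-4) = 0.1217 m³/s
Check: V = 2.13 m/s, Re = 4.45×10^5, f = 0.01822, h_f = 16.3 m ≈ 16.2 m ✓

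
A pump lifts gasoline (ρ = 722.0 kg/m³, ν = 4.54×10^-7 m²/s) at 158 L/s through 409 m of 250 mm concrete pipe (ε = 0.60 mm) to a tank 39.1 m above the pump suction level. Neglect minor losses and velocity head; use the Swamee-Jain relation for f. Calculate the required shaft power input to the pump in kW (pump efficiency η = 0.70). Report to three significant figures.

P_shaft ≈ 96.7 kW

V = 4Q/(πD²) = 3.219 m/s; Re = 1.77×10^6; ε/D = 0.00240; f = 0.02474
h_f = f(L/D)V²/2g = 21.37 m
Total head H = z + h_f = 39.1 + 21.37 = 60.47 m
P_hyd = ρgQH = 722.0·9.81·0.158·60.47 = 67.67 kW
P_shaft = P_hyd/η = 67.67/0.70 = 96.68 kW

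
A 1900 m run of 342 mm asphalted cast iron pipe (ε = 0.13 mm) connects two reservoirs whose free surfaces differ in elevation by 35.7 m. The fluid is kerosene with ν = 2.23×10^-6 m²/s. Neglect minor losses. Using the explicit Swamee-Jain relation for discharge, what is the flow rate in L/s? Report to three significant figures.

Q ≈ 250 L/s

Swamee-Jain (Type II): Q = -0.965·√(gD⁵h_f/L)·ln[ε/(3.7D) + √(3.17ν²L/(gD³h_f))]
√(gD⁵h_f/L) = √(9.81·0.342⁵·35.7/1900) = 0.02937
ε/(3.7D) = 1.03×10^-4; √(3.17ν²L/(gD³h_f)) = 4.62×10^-5
Q = -0.965·0.02937·ln(1.490×10^-4) = 0.2497 m³/s
Check: V = 2.72 m/s, Re = 4.17×10^5, f = 0.01717, h_f = 35.9 m ≈ 35.7 m ✓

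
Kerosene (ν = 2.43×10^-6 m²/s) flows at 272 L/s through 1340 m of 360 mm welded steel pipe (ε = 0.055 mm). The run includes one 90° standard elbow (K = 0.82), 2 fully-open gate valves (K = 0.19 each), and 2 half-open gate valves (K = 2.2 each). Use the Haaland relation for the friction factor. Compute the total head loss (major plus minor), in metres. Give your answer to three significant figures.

V = 4Q/(πD²) = 2.672 m/s; V²/2g = 0.3640 m
Re = 3.96×10^5, ε/D = 1.53×10^-4 → f = 0.01519 (Haaland)
Major: h_f = f(L/D)·V²/2g = 0.01519·3722·0.3640 = 20.57 m
Minor: ΣK = 5.60; h_m = ΣK·V²/2g = 2.038 m
Total H_L = 20.57 + 2.038 = 22.61 m

H_L ≈ 22.6 m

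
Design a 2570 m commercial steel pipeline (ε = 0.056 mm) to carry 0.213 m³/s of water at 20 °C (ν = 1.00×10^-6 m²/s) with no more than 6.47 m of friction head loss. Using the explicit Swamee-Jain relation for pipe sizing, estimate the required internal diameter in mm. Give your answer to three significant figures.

Swamee-Jain (Type III): D = 0.66·[ε^1.25·(LQ²/(gh_f))^4.75 + ν·Q^9.4·(L/(gh_f))^5.2]^0.04
LQ²/(gh_f) = 1.837; L/(gh_f) = 40.49
Term 1 = ε^1.25·(…)^4.75 = 8.71×10^-5; Term 2 = ν·Q^9.4·(…)^5.2 = 1.11×10^-4
D = 0.66·(8.71×10^-5 + 1.11×10^-4)^0.04 = 0.4693 m = 469 mm
Check: V = 1.23 m/s, Re = 5.78×10^5, f = 0.01447, h_f = 6.13 m ≈ 6.47 m ✓

D ≈ 469 mm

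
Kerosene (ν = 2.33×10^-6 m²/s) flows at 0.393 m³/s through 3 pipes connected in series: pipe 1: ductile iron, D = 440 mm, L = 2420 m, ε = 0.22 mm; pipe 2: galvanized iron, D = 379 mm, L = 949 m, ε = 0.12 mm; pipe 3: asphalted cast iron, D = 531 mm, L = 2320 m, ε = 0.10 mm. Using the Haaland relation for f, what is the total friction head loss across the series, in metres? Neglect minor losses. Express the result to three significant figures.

Pipe 1: V = 2.585 m/s, Re = 4.88×10^5, ε/D = 5.00×10^-4, f = 0.01760, h_1 = f(L/D)V²/2g = 32.95 m
Pipe 2: V = 3.484 m/s, Re = 5.67×10^5, ε/D = 3.17×10^-4, f = 0.01617, h_2 = f(L/D)V²/2g = 25.04 m
Pipe 3: V = 1.775 m/s, Re = 4.04×10^5, ε/D = 1.88×10^-4, f = 0.01548, h_3 = f(L/D)V²/2g = 10.85 m
Series → Q common, losses add: H = Σh = 68.84 m

H ≈ 68.8 m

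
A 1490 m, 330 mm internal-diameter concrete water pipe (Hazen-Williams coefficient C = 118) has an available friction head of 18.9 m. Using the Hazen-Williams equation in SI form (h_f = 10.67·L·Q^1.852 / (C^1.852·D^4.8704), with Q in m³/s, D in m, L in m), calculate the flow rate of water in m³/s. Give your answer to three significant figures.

Rearranging: Q = [h_f·C^1.852·D^4.8704 / (10.67·L)]^(1/1.852)
Q = [18.9·118^1.852·0.330^4.8704 / (10.67·1490)]^0.540 = 0.1684 m³/s

Q ≈ 0.168 m³/s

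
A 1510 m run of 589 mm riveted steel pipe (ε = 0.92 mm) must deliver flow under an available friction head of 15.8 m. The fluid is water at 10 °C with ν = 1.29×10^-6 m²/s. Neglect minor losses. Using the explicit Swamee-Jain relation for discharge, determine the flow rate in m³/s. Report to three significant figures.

Q ≈ 0.637 m³/s

Swamee-Jain (Type II): Q = -0.965·√(gD⁵h_f/L)·ln[ε/(3.7D) + √(3.17ν²L/(gD³h_f))]
√(gD⁵h_f/L) = √(9.81·0.589⁵·15.8/1510) = 0.08530
ε/(3.7D) = 4.22×10^-4; √(3.17ν²L/(gD³h_f)) = 1.59×10^-5
Q = -0.965·0.08530·ln(4.380×10^-4) = 0.6366 m³/s
Check: V = 2.34 m/s, Re = 1.07×10^6, f = 0.02224, h_f = 15.9 m ≈ 15.8 m ✓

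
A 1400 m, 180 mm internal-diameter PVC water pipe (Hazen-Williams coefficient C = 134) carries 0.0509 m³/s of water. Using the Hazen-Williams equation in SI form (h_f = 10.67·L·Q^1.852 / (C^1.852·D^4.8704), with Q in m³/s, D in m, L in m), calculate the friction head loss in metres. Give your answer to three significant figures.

h_f = 10.67·1400·0.0509^1.852 / (134^1.852·0.180^4.8704) = 29.30 m

h_f ≈ 29.3 m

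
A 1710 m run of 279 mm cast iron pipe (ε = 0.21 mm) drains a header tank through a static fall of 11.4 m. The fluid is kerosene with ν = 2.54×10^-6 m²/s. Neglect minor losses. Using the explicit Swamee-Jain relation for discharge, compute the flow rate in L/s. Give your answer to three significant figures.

Q ≈ 81.5 L/s

Swamee-Jain (Type II): Q = -0.965·√(gD⁵h_f/L)·ln[ε/(3.7D) + √(3.17ν²L/(gD³h_f))]
√(gD⁵h_f/L) = √(9.81·0.279⁵·11.4/1710) = 0.01051
ε/(3.7D) = 2.03×10^-4; √(3.17ν²L/(gD³h_f)) = 1.20×10^-4
Q = -0.965·0.01051·ln(3.234×10^-4) = 0.08154 m³/s
Check: V = 1.33 m/s, Re = 1.47×10^5, f = 0.02066, h_f = 11.5 m ≈ 11.4 m ✓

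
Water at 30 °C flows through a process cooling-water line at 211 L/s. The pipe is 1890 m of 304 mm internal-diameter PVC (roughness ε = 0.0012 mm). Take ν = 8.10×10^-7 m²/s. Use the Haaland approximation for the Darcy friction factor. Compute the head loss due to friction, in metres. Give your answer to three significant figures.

h_f ≈ 30.8 m

V = 4Q/(πD²) = 4·0.211/(π·0.304²) = 2.907 m/s
Re = VD/ν = 2.907·0.304/8.10×10^-7 = 1.09×10^6 → turbulent
ε/D = 0.0012/304 = 3.95×10^-6
Haaland: f = 0.01149
h_f = f(L/D)V²/(2g) = 0.01149·(1890/0.304)·2.907²/(2·9.81) = 30.76 m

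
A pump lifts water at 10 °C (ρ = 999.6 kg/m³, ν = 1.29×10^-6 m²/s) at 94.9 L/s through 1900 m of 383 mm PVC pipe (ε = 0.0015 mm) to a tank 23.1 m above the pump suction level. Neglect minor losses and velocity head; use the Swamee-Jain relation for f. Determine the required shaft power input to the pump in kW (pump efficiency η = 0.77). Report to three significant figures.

V = 4Q/(πD²) = 0.8237 m/s; Re = 2.45×10^5; ε/D = 3.92×10^-6; f = 0.01498
h_f = f(L/D)V²/2g = 2.570 m
Total head H = z + h_f = 23.1 + 2.570 = 25.67 m
P_hyd = ρgQH = 999.6·9.81·0.0949·25.67 = 23.89 kW
P_shaft = P_hyd/η = 23.89/0.77 = 31.02 kW

P_shaft ≈ 31.0 kW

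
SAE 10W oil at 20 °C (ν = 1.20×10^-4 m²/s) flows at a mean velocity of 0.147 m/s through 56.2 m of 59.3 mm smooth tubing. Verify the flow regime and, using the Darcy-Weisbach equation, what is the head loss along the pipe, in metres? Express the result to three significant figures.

Re = VD/ν = 0.147·0.05930/1.20×10^-4 = 72.6 → laminar (Re < 2300)
f = 64/Re = 0.8810
h_f = f(L/D)V²/(2g) = 0.8810·(56.2/0.05930)·0.147²/(2·9.81) = 0.9196 m

h_f ≈ 0.920 m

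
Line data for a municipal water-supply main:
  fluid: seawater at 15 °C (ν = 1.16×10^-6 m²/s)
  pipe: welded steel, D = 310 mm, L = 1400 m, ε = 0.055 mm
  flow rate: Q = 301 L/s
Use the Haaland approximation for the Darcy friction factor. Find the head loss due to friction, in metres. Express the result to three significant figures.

V = 4Q/(πD²) = 4·0.301/(π·0.310²) = 3.988 m/s
Re = VD/ν = 3.988·0.310/1.16×10^-6 = 1.07×10^6 → turbulent
ε/D = 0.055/310 = 1.77×10^-4
Haaland: f = 0.01429
h_f = f(L/D)V²/(2g) = 0.01429·(1400/0.310)·3.988²/(2·9.81) = 52.32 m

h_f ≈ 52.3 m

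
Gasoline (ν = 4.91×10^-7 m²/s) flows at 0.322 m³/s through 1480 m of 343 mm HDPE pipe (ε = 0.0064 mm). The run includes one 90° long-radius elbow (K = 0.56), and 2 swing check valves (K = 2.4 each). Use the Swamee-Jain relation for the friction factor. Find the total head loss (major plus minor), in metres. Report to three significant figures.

V = 4Q/(πD²) = 3.485 m/s; V²/2g = 0.6190 m
Re = 2.43×10^6, ε/D = 1.87×10^-5 → f = 0.01078 (Swamee-Jain)
Major: h_f = f(L/D)·V²/2g = 0.01078·4315·0.6190 = 28.80 m
Minor: ΣK = 5.36; h_m = ΣK·V²/2g = 3.318 m
Total H_L = 28.80 + 3.318 = 32.11 m

H_L ≈ 32.1 m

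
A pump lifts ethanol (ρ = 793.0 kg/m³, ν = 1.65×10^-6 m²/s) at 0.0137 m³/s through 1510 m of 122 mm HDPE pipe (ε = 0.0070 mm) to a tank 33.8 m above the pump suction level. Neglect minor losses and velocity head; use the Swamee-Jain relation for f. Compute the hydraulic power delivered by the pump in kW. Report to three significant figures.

P_hyd ≈ 5.33 kW

V = 4Q/(πD²) = 1.172 m/s; Re = 8.67×10^4; ε/D = 5.74×10^-5; f = 0.01873
h_f = f(L/D)V²/2g = 16.23 m
Total head H = z + h_f = 33.8 + 16.23 = 50.03 m
P_hyd = ρgQH = 793.0·9.81·0.0137·50.03 = 5.332 kW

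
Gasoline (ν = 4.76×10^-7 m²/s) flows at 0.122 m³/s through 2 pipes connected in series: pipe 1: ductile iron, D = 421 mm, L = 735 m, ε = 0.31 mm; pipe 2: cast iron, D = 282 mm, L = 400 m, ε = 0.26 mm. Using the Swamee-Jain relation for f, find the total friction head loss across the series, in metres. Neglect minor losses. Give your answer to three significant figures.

Pipe 1: V = 0.8764 m/s, Re = 7.75×10^5, ε/D = 7.36×10^-4, f = 0.01884, h_1 = f(L/D)V²/2g = 1.288 m
Pipe 2: V = 1.953 m/s, Re = 1.16×10^6, ε/D = 9.22×10^-4, f = 0.01962, h_2 = f(L/D)V²/2g = 5.411 m
Series → Q common, losses add: H = Σh = 6.699 m

H ≈ 6.70 m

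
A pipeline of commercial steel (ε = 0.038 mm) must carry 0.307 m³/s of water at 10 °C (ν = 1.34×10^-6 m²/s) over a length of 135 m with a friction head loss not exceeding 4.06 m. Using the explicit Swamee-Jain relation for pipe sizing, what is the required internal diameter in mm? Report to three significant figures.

D ≈ 328 mm

Swamee-Jain (Type III): D = 0.66·[ε^1.25·(LQ²/(gh_f))^4.75 + ν·Q^9.4·(L/(gh_f))^5.2]^0.04
LQ²/(gh_f) = 0.3195; L/(gh_f) = 3.390
Term 1 = ε^1.25·(…)^4.75 = 1.32×10^-8; Term 2 = ν·Q^9.4·(…)^5.2 = 1.16×10^-8
D = 0.66·(1.32×10^-8 + 1.16×10^-8)^0.04 = 0.3276 m = 328 mm
Check: V = 3.64 m/s, Re = 8.91×10^5, f = 0.01387, h_f = 3.87 m ≈ 4.06 m ✓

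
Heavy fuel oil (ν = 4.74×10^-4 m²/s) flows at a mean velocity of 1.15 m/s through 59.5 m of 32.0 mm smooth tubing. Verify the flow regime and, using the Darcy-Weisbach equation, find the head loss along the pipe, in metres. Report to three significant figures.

Re = VD/ν = 1.15·0.03200/4.74×10^-4 = 77.6 → laminar (Re < 2300)
f = 64/Re = 0.8243
h_f = f(L/D)V²/(2g) = 0.8243·(59.5/0.03200)·1.15²/(2·9.81) = 103.3 m

h_f ≈ 103 m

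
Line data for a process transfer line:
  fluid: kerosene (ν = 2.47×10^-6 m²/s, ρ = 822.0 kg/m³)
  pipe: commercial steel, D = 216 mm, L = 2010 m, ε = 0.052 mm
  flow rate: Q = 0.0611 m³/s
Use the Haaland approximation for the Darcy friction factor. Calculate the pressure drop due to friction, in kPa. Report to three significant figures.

Δp ≈ 190 kPa

V = 4Q/(πD²) = 4·0.0611/(π·0.216²) = 1.667 m/s
Re = VD/ν = 1.667·0.216/2.47×10^-6 = 1.46×10^5 → turbulent
ε/D = 0.052/216 = 2.41×10^-4
Haaland: f = 0.01787
h_f = f(L/D)V²/(2g) = 0.01787·(2010/0.216)·1.667²/(2·9.81) = 23.57 m
Δp = ρg·h_f = 822.0·9.81·23.57 = 190.0 kPa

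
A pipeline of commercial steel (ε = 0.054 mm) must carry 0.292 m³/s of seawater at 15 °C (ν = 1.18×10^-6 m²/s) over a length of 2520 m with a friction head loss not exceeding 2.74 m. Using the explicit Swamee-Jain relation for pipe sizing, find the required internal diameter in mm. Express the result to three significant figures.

D ≈ 628 mm

Swamee-Jain (Type III): D = 0.66·[ε^1.25·(LQ²/(gh_f))^4.75 + ν·Q^9.4·(L/(gh_f))^5.2]^0.04
LQ²/(gh_f) = 7.994; L/(gh_f) = 93.75
Term 1 = ε^1.25·(…)^4.75 = 0.0899; Term 2 = ν·Q^9.4·(…)^5.2 = 0.200
D = 0.66·(0.0899 + 0.200)^0.04 = 0.6281 m = 628 mm
Check: V = 0.942 m/s, Re = 5.02×10^5, f = 0.01429, h_f = 2.60 m ≈ 2.74 m ✓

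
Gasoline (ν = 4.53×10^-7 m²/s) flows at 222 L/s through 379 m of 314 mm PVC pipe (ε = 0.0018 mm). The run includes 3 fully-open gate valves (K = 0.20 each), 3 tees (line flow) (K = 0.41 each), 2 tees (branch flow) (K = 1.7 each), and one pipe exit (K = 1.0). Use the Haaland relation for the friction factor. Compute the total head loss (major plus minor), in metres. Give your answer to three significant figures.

V = 4Q/(πD²) = 2.867 m/s; V²/2g = 0.4189 m
Re = 1.99×10^6, ε/D = 5.73×10^-6 → f = 0.01052 (Haaland)
Major: h_f = f(L/D)·V²/2g = 0.01052·1207·0.4189 = 5.318 m
Minor: ΣK = 6.23; h_m = ΣK·V²/2g = 2.610 m
Total H_L = 5.318 + 2.610 = 7.928 m

H_L ≈ 7.93 m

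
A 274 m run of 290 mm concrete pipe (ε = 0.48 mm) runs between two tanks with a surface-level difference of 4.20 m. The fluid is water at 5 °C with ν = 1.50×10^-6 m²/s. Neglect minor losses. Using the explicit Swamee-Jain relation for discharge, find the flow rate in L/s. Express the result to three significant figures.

Swamee-Jain (Type II): Q = -0.965·√(gD⁵h_f/L)·ln[ε/(3.7D) + √(3.17ν²L/(gD³h_f))]
√(gD⁵h_f/L) = √(9.81·0.290⁵·4.20/274) = 0.01756
ε/(3.7D) = 4.47×10^-4; √(3.17ν²L/(gD³h_f)) = 4.41×10^-5
Q = -0.965·0.01756·ln(4.914×10^-4) = 0.1291 m³/s
Check: V = 1.95 m/s, Re = 3.78×10^5, f = 0.02297, h_f = 4.23 m ≈ 4.20 m ✓

Q ≈ 129 L/s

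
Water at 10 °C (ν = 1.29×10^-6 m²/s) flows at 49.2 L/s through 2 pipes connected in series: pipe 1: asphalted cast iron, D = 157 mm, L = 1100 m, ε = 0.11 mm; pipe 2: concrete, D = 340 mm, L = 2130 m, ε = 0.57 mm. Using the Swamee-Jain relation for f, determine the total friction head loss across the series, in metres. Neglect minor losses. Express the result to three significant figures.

Pipe 1: V = 2.541 m/s, Re = 3.09×10^5, ε/D = 7.01×10^-4, f = 0.01936, h_1 = f(L/D)V²/2g = 44.66 m
Pipe 2: V = 0.5419 m/s, Re = 1.43×10^5, ε/D = 0.00168, f = 0.02392, h_2 = f(L/D)V²/2g = 2.243 m
Series → Q common, losses add: H = Σh = 46.90 m

H ≈ 46.9 m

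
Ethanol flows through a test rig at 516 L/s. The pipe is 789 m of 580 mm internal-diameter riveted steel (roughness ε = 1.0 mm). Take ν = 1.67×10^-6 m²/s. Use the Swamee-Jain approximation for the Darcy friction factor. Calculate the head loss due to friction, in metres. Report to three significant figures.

V = 4Q/(πD²) = 4·0.516/(π·0.580²) = 1.953 m/s
Re = VD/ν = 1.953·0.580/1.67×10^-6 = 6.78×10^5 → turbulent
ε/D = 1.0/580 = 0.00172
Swamee-Jain: f = 0.02292
h_f = f(L/D)V²/(2g) = 0.02292·(789/0.580)·1.953²/(2·9.81) = 6.062 m

h_f ≈ 6.06 m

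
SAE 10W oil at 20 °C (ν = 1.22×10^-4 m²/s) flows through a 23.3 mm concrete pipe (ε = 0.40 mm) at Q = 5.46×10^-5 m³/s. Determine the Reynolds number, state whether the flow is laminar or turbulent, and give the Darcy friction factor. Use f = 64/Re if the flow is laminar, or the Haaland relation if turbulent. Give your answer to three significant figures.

Re ≈ 24.5; laminar; f = 64/Re ≈ 2.62

V = 4Q/(πD²) = 0.1281 m/s
Re = VD/ν = 0.1281·0.0233/1.22×10^-4 = 24.5
Re < 2300 → laminar → f = 64/Re = 2.617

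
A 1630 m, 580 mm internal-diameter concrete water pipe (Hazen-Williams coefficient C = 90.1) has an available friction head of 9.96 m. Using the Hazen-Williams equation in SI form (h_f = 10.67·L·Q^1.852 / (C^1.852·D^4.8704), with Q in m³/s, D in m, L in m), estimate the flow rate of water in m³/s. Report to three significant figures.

Rearranging: Q = [h_f·C^1.852·D^4.8704 / (10.67·L)]^(1/1.852)
Q = [9.96·90.1^1.852·0.580^4.8704 / (10.67·1630)]^0.540 = 0.3819 m³/s

Q ≈ 0.382 m³/s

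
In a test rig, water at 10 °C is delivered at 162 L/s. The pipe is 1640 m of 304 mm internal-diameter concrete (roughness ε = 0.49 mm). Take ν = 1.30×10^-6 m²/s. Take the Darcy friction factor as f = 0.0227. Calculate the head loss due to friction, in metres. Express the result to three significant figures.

h_f ≈ 31.1 m

V = 4Q/(πD²) = 4·0.162/(π·0.304²) = 2.232 m/s
h_f = f(L/D)V²/(2g) = 0.02270·(1640/0.304)·2.232²/(2·9.81) = 31.09 m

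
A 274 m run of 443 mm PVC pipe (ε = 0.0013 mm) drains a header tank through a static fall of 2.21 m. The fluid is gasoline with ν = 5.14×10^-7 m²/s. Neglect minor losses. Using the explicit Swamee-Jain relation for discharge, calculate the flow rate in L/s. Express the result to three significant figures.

Q ≈ 402 L/s

Swamee-Jain (Type II): Q = -0.965·√(gD⁵h_f/L)·ln[ε/(3.7D) + √(3.17ν²L/(gD³h_f))]
√(gD⁵h_f/L) = √(9.81·0.443⁵·2.21/274) = 0.03674
ε/(3.7D) = 7.93×10^-7; √(3.17ν²L/(gD³h_f)) = 1.10×10^-5
Q = -0.965·0.03674·ln(1.183×10^-5) = 0.4023 m³/s
Check: V = 2.61 m/s, Re = 2.25×10^6, f = 0.01030, h_f = 2.21 m ≈ 2.21 m ✓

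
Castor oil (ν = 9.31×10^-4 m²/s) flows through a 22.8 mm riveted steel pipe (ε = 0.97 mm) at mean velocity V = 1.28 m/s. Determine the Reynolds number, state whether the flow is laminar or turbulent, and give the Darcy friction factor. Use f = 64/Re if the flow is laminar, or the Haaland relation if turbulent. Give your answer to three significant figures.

Re = VD/ν = 1.280·0.0228/9.31×10^-4 = 31.3
Re < 2300 → laminar → f = 64/Re = 2.042

Re ≈ 31.3; laminar; f = 64/Re ≈ 2.04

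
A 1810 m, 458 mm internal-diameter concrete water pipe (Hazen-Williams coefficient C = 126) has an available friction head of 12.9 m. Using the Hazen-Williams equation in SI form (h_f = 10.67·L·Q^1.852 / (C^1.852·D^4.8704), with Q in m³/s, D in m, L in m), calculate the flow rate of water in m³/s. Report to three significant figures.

Rearranging: Q = [h_f·C^1.852·D^4.8704 / (10.67·L)]^(1/1.852)
Q = [12.9·126^1.852·0.458^4.8704 / (10.67·1810)]^0.540 = 0.3119 m³/s

Q ≈ 0.312 m³/s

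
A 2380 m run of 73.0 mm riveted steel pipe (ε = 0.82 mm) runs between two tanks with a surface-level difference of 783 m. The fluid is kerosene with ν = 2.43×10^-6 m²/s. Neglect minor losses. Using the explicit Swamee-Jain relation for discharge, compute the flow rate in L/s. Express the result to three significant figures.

Swamee-Jain (Type II): Q = -0.965·√(gD⁵h_f/L)·ln[ε/(3.7D) + √(3.17ν²L/(gD³h_f))]
√(gD⁵h_f/L) = √(9.81·0.0730⁵·783/2380) = 0.002587
ε/(3.7D) = 0.00304; √(3.17ν²L/(gD³h_f)) = 1.22×10^-4
Q = -0.965·0.002587·ln(0.003158) = 0.01437 m³/s
Check: V = 3.43 m/s, Re = 1.03×10^5, f = 0.04022, h_f = 788 m ≈ 783 m ✓

Q ≈ 14.4 L/s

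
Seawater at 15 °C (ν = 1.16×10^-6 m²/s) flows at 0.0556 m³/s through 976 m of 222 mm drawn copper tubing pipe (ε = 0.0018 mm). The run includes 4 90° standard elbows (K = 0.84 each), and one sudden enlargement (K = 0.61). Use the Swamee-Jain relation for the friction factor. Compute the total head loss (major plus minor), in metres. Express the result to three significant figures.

H_L ≈ 7.22 m

V = 4Q/(πD²) = 1.436 m/s; V²/2g = 0.1052 m
Re = 2.75×10^5, ε/D = 8.11×10^-6 → f = 0.01470 (Swamee-Jain)
Major: h_f = f(L/D)·V²/2g = 0.01470·4396·0.1052 = 6.798 m
Minor: ΣK = 3.97; h_m = ΣK·V²/2g = 0.4175 m
Total H_L = 6.798 + 0.4175 = 7.215 m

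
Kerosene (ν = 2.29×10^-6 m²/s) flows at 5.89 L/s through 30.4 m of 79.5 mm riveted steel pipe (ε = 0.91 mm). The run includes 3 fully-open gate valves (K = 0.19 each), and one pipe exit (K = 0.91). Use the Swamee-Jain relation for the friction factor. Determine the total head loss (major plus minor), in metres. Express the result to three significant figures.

V = 4Q/(πD²) = 1.187 m/s; V²/2g = 0.07176 m
Re = 4.12×10^4, ε/D = 0.0114 → f = 0.04144 (Swamee-Jain)
Major: h_f = f(L/D)·V²/2g = 0.04144·382.4·0.07176 = 1.137 m
Minor: ΣK = 1.48; h_m = ΣK·V²/2g = 0.1062 m
Total H_L = 1.137 + 0.1062 = 1.243 m

H_L ≈ 1.24 m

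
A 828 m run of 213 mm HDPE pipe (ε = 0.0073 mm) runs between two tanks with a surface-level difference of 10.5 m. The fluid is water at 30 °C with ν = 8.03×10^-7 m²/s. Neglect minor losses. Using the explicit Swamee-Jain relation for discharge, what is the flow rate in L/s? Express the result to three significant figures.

Q ≈ 70.5 L/s

Swamee-Jain (Type II): Q = -0.965·√(gD⁵h_f/L)·ln[ε/(3.7D) + √(3.17ν²L/(gD³h_f))]
√(gD⁵h_f/L) = √(9.81·0.213⁵·10.5/828) = 0.007385
ε/(3.7D) = 9.26×10^-6; √(3.17ν²L/(gD³h_f)) = 4.12×10^-5
Q = -0.965·0.007385·ln(5.050×10^-5) = 0.07051 m³/s
Check: V = 1.98 m/s, Re = 5.25×10^5, f = 0.01352, h_f = 10.5 m ≈ 10.5 m ✓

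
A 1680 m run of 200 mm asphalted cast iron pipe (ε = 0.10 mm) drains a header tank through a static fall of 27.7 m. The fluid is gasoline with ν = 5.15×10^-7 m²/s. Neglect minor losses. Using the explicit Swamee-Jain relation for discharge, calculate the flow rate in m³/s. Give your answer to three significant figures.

Swamee-Jain (Type II): Q = -0.965·√(gD⁵h_f/L)·ln[ε/(3.7D) + √(3.17ν²L/(gD³h_f))]
√(gD⁵h_f/L) = √(9.81·0.200⁵·27.7/1680) = 0.007194
ε/(3.7D) = 1.35×10^-4; √(3.17ν²L/(gD³h_f)) = 2.55×10^-5
Q = -0.965·0.007194·ln(1.606×10^-4) = 0.06065 m³/s
Check: V = 1.93 m/s, Re = 7.50×10^5, f = 0.01747, h_f = 27.9 m ≈ 27.7 m ✓

Q ≈ 0.0607 m³/s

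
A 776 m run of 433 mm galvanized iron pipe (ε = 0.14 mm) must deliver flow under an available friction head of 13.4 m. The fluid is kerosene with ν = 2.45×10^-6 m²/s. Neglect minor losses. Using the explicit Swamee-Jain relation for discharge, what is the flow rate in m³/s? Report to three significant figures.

Q ≈ 0.441 m³/s

Swamee-Jain (Type II): Q = -0.965·√(gD⁵h_f/L)·ln[ε/(3.7D) + √(3.17ν²L/(gD³h_f))]
√(gD⁵h_f/L) = √(9.81·0.433⁵·13.4/776) = 0.05078
ε/(3.7D) = 8.74×10^-5; √(3.17ν²L/(gD³h_f)) = 3.72×10^-5
Q = -0.965·0.05078·ln(1.246×10^-4) = 0.4405 m³/s
Check: V = 2.99 m/s, Re = 5.29×10^5, f = 0.01650, h_f = 13.5 m ≈ 13.4 m ✓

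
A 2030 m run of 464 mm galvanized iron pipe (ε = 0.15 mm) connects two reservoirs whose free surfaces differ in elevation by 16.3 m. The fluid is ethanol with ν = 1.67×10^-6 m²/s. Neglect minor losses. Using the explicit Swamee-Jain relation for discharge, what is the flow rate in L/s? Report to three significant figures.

Q ≈ 358 L/s

Swamee-Jain (Type II): Q = -0.965·√(gD⁵h_f/L)·ln[ε/(3.7D) + √(3.17ν²L/(gD³h_f))]
√(gD⁵h_f/L) = √(9.81·0.464⁵·16.3/2030) = 0.04116
ε/(3.7D) = 8.74×10^-5; √(3.17ν²L/(gD³h_f)) = 3.35×10^-5
Q = -0.965·0.04116·ln(1.209×10^-4) = 0.3583 m³/s
Check: V = 2.12 m/s, Re = 5.89×10^5, f = 0.01639, h_f = 16.4 m ≈ 16.3 m ✓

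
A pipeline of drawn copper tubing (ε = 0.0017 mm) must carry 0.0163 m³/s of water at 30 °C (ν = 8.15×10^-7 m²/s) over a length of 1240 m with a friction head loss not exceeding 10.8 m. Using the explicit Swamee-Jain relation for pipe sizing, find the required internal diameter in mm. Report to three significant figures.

D ≈ 134 mm

Swamee-Jain (Type III): D = 0.66·[ε^1.25·(LQ²/(gh_f))^4.75 + ν·Q^9.4·(L/(gh_f))^5.2]^0.04
LQ²/(gh_f) = 0.003110; L/(gh_f) = 11.70
Term 1 = ε^1.25·(…)^4.75 = 7.56×10^-20; Term 2 = ν·Q^9.4·(…)^5.2 = 4.58×10^-18
D = 0.66·(7.56×10^-20 + 4.58×10^-18)^0.04 = 0.1337 m = 134 mm
Check: V = 1.16 m/s, Re = 1.90×10^5, f = 0.01580, h_f = 10.0 m ≈ 10.8 m ✓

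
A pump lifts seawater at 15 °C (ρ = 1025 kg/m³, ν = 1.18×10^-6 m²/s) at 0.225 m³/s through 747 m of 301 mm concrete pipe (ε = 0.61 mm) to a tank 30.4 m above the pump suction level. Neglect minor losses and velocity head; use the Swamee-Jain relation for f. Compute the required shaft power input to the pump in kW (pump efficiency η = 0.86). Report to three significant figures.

P_shaft ≈ 159 kW

V = 4Q/(πD²) = 3.162 m/s; Re = 8.07×10^5; ε/D = 0.00203; f = 0.02382
h_f = f(L/D)V²/2g = 30.12 m
Total head H = z + h_f = 30.4 + 30.12 = 60.52 m
P_hyd = ρgQH = 1025·9.81·0.225·60.52 = 136.9 kW
P_shaft = P_hyd/η = 136.9/0.86 = 159.2 kW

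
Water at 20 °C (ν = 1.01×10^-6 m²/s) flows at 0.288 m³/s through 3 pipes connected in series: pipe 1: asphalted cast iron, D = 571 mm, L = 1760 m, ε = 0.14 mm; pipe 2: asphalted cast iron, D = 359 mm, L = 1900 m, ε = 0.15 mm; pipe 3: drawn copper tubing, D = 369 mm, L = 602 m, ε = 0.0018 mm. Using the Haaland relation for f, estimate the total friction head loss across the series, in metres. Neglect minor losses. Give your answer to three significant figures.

Pipe 1: V = 1.125 m/s, Re = 6.36×10^5, ε/D = 2.45×10^-4, f = 0.01544, h_1 = f(L/D)V²/2g = 3.069 m
Pipe 2: V = 2.845 m/s, Re = 1.01×10^6, ε/D = 4.18×10^-4, f = 0.01657, h_2 = f(L/D)V²/2g = 36.19 m
Pipe 3: V = 2.693 m/s, Re = 9.84×10^5, ε/D = 4.88×10^-6, f = 0.01170, h_3 = f(L/D)V²/2g = 7.056 m
Series → Q common, losses add: H = Σh = 46.32 m

H ≈ 46.3 m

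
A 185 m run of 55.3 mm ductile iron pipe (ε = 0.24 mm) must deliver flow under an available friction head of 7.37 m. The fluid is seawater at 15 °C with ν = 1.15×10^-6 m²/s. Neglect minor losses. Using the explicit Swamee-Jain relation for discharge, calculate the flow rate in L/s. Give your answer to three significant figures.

Q ≈ 2.84 L/s

Swamee-Jain (Type II): Q = -0.965·√(gD⁵h_f/L)·ln[ε/(3.7D) + √(3.17ν²L/(gD³h_f))]
√(gD⁵h_f/L) = √(9.81·0.0553⁵·7.37/185) = 4.496×10^-4
ε/(3.7D) = 0.00117; √(3.17ν²L/(gD³h_f)) = 2.52×10^-4
Q = -0.965·4.496×10^-4·ln(0.001425) = 0.002843 m³/s
Check: V = 1.18 m/s, Re = 5.69×10^4, f = 0.03118, h_f = 7.45 m ≈ 7.37 m ✓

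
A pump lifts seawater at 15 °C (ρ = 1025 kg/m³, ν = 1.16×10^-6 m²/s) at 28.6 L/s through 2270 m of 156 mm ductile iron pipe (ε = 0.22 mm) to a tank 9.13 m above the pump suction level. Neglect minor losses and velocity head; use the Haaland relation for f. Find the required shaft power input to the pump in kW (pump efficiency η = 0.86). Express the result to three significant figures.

P_shaft ≈ 15.5 kW

V = 4Q/(πD²) = 1.496 m/s; Re = 2.01×10^5; ε/D = 0.00141; f = 0.02241
h_f = f(L/D)V²/2g = 37.22 m
Total head H = z + h_f = 9.13 + 37.22 = 46.35 m
P_hyd = ρgQH = 1025·9.81·0.0286·46.35 = 13.33 kW
P_shaft = P_hyd/η = 13.33/0.86 = 15.50 kW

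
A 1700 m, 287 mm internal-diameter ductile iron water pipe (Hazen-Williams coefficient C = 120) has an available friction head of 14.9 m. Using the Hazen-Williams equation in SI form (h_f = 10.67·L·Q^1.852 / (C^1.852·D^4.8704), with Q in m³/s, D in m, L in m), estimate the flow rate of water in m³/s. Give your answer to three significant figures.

Q ≈ 0.0972 m³/s

Rearranging: Q = [h_f·C^1.852·D^4.8704 / (10.67·L)]^(1/1.852)
Q = [14.9·120^1.852·0.287^4.8704 / (10.67·1700)]^0.540 = 0.09717 m³/s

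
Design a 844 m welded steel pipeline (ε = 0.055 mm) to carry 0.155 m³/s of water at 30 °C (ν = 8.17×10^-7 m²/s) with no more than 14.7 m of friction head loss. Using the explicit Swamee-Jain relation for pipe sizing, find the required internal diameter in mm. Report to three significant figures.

Swamee-Jain (Type III): D = 0.66·[ε^1.25·(LQ²/(gh_f))^4.75 + ν·Q^9.4·(L/(gh_f))^5.2]^0.04
LQ²/(gh_f) = 0.1406; L/(gh_f) = 5.853
Term 1 = ε^1.25·(…)^4.75 = 4.25×10^-10; Term 2 = ν·Q^9.4·(…)^5.2 = 1.96×10^-10
D = 0.66·(4.25×10^-10 + 1.96×10^-10)^0.04 = 0.2827 m = 283 mm
Check: V = 2.47 m/s, Re = 8.55×10^5, f = 0.01485, h_f = 13.8 m ≈ 14.7 m ✓

D ≈ 283 mm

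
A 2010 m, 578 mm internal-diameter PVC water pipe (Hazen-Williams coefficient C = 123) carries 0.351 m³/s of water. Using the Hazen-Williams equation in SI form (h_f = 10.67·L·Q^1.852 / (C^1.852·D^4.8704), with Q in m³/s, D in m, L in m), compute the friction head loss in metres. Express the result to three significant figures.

h_f ≈ 6.00 m

h_f = 10.67·2010·0.351^1.852 / (123^1.852·0.578^4.8704) = 6.002 m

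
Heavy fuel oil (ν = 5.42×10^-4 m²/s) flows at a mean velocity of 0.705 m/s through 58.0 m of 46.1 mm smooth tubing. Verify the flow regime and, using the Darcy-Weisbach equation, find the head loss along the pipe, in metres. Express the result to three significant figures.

h_f ≈ 34.0 m

Re = VD/ν = 0.705·0.04610/5.42×10^-4 = 60.0 → laminar (Re < 2300)
f = 64/Re = 1.067
h_f = f(L/D)V²/(2g) = 1.067·(58.0/0.04610)·0.705²/(2·9.81) = 34.02 m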